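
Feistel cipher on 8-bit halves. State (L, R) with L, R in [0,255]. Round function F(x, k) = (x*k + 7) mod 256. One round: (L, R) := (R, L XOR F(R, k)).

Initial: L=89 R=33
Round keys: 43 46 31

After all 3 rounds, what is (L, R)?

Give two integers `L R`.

Answer: 160 172

Derivation:
Round 1 (k=43): L=33 R=203
Round 2 (k=46): L=203 R=160
Round 3 (k=31): L=160 R=172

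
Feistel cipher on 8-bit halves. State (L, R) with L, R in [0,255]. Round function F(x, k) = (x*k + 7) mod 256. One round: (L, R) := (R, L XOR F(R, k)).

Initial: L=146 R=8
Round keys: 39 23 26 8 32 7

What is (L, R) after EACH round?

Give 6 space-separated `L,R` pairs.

Round 1 (k=39): L=8 R=173
Round 2 (k=23): L=173 R=154
Round 3 (k=26): L=154 R=6
Round 4 (k=8): L=6 R=173
Round 5 (k=32): L=173 R=161
Round 6 (k=7): L=161 R=195

Answer: 8,173 173,154 154,6 6,173 173,161 161,195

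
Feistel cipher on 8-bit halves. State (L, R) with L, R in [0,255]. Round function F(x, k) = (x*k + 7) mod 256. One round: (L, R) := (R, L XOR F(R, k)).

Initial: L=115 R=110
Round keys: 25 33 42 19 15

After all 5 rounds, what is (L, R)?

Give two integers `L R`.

Answer: 227 199

Derivation:
Round 1 (k=25): L=110 R=182
Round 2 (k=33): L=182 R=19
Round 3 (k=42): L=19 R=147
Round 4 (k=19): L=147 R=227
Round 5 (k=15): L=227 R=199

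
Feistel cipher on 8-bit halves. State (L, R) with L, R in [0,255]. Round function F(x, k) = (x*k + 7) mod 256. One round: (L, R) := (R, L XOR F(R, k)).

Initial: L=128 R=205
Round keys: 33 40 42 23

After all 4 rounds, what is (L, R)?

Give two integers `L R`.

Round 1 (k=33): L=205 R=244
Round 2 (k=40): L=244 R=234
Round 3 (k=42): L=234 R=159
Round 4 (k=23): L=159 R=186

Answer: 159 186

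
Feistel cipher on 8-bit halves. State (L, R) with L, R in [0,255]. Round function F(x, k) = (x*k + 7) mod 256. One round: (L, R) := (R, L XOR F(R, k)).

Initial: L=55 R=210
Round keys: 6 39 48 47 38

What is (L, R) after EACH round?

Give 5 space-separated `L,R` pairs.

Answer: 210,196 196,49 49,243 243,149 149,214

Derivation:
Round 1 (k=6): L=210 R=196
Round 2 (k=39): L=196 R=49
Round 3 (k=48): L=49 R=243
Round 4 (k=47): L=243 R=149
Round 5 (k=38): L=149 R=214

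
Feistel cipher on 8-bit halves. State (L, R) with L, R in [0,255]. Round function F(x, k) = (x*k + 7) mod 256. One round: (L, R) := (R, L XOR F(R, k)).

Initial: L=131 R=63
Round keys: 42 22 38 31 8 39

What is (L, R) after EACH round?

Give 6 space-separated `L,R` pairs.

Round 1 (k=42): L=63 R=222
Round 2 (k=22): L=222 R=36
Round 3 (k=38): L=36 R=129
Round 4 (k=31): L=129 R=130
Round 5 (k=8): L=130 R=150
Round 6 (k=39): L=150 R=99

Answer: 63,222 222,36 36,129 129,130 130,150 150,99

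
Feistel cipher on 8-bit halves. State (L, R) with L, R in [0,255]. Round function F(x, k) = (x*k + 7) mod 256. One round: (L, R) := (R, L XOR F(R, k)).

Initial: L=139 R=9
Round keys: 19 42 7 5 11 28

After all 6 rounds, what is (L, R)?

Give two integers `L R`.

Round 1 (k=19): L=9 R=57
Round 2 (k=42): L=57 R=104
Round 3 (k=7): L=104 R=230
Round 4 (k=5): L=230 R=237
Round 5 (k=11): L=237 R=208
Round 6 (k=28): L=208 R=42

Answer: 208 42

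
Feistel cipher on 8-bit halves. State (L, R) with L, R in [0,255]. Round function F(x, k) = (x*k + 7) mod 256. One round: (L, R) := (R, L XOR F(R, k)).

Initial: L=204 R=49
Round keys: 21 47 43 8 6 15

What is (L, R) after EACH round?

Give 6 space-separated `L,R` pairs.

Round 1 (k=21): L=49 R=192
Round 2 (k=47): L=192 R=118
Round 3 (k=43): L=118 R=25
Round 4 (k=8): L=25 R=185
Round 5 (k=6): L=185 R=68
Round 6 (k=15): L=68 R=186

Answer: 49,192 192,118 118,25 25,185 185,68 68,186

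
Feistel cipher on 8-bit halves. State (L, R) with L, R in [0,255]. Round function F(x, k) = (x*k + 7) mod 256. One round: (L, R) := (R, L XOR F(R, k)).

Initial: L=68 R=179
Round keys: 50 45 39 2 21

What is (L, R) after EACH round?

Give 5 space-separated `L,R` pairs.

Answer: 179,185 185,63 63,25 25,6 6,156

Derivation:
Round 1 (k=50): L=179 R=185
Round 2 (k=45): L=185 R=63
Round 3 (k=39): L=63 R=25
Round 4 (k=2): L=25 R=6
Round 5 (k=21): L=6 R=156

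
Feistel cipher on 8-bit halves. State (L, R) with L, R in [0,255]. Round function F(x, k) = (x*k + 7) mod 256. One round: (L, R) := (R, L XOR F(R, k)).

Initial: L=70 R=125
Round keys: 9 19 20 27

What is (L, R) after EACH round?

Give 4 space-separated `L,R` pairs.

Round 1 (k=9): L=125 R=42
Round 2 (k=19): L=42 R=88
Round 3 (k=20): L=88 R=205
Round 4 (k=27): L=205 R=254

Answer: 125,42 42,88 88,205 205,254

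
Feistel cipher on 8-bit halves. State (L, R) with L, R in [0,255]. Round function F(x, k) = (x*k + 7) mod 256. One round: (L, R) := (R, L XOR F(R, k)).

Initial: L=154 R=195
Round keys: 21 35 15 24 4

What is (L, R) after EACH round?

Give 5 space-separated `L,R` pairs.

Round 1 (k=21): L=195 R=156
Round 2 (k=35): L=156 R=152
Round 3 (k=15): L=152 R=115
Round 4 (k=24): L=115 R=87
Round 5 (k=4): L=87 R=16

Answer: 195,156 156,152 152,115 115,87 87,16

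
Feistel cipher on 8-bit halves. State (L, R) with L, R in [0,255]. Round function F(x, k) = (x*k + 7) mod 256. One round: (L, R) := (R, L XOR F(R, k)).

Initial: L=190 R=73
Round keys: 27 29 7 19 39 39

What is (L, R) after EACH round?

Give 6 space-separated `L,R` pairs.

Answer: 73,4 4,50 50,97 97,8 8,94 94,81

Derivation:
Round 1 (k=27): L=73 R=4
Round 2 (k=29): L=4 R=50
Round 3 (k=7): L=50 R=97
Round 4 (k=19): L=97 R=8
Round 5 (k=39): L=8 R=94
Round 6 (k=39): L=94 R=81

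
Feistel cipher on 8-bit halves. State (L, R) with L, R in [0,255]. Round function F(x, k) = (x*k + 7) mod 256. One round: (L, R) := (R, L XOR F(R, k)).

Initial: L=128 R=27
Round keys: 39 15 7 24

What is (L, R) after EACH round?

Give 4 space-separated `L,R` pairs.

Round 1 (k=39): L=27 R=164
Round 2 (k=15): L=164 R=184
Round 3 (k=7): L=184 R=171
Round 4 (k=24): L=171 R=183

Answer: 27,164 164,184 184,171 171,183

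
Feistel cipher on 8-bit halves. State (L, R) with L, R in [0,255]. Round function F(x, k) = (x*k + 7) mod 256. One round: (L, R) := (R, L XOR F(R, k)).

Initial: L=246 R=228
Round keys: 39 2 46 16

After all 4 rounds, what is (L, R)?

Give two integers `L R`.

Round 1 (k=39): L=228 R=53
Round 2 (k=2): L=53 R=149
Round 3 (k=46): L=149 R=248
Round 4 (k=16): L=248 R=18

Answer: 248 18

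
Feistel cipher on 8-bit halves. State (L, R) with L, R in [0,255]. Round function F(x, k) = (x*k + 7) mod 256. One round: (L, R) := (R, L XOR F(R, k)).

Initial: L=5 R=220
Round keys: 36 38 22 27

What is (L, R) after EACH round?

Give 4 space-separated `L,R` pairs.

Answer: 220,242 242,47 47,227 227,215

Derivation:
Round 1 (k=36): L=220 R=242
Round 2 (k=38): L=242 R=47
Round 3 (k=22): L=47 R=227
Round 4 (k=27): L=227 R=215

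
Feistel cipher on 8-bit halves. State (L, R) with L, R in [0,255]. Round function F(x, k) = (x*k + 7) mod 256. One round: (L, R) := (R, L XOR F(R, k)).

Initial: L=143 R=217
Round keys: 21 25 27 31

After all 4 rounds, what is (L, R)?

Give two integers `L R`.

Round 1 (k=21): L=217 R=91
Round 2 (k=25): L=91 R=51
Round 3 (k=27): L=51 R=51
Round 4 (k=31): L=51 R=7

Answer: 51 7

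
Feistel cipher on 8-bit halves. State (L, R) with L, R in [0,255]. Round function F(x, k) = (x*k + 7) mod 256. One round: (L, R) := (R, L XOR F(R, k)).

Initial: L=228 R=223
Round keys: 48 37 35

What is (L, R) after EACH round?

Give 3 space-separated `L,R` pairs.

Answer: 223,51 51,185 185,97

Derivation:
Round 1 (k=48): L=223 R=51
Round 2 (k=37): L=51 R=185
Round 3 (k=35): L=185 R=97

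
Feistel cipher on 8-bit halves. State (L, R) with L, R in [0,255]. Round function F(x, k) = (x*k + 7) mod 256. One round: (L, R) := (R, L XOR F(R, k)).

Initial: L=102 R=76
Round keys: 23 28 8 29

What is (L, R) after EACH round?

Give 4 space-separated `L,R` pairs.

Round 1 (k=23): L=76 R=189
Round 2 (k=28): L=189 R=255
Round 3 (k=8): L=255 R=66
Round 4 (k=29): L=66 R=126

Answer: 76,189 189,255 255,66 66,126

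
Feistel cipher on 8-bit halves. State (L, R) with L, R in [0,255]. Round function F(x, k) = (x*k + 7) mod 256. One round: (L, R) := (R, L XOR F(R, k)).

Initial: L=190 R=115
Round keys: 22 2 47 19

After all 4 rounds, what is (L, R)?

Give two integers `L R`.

Answer: 54 207

Derivation:
Round 1 (k=22): L=115 R=87
Round 2 (k=2): L=87 R=198
Round 3 (k=47): L=198 R=54
Round 4 (k=19): L=54 R=207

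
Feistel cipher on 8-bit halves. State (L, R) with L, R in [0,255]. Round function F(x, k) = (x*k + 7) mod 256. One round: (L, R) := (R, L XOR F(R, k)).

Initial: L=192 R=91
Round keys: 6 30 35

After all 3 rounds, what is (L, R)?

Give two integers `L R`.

Answer: 14 24

Derivation:
Round 1 (k=6): L=91 R=233
Round 2 (k=30): L=233 R=14
Round 3 (k=35): L=14 R=24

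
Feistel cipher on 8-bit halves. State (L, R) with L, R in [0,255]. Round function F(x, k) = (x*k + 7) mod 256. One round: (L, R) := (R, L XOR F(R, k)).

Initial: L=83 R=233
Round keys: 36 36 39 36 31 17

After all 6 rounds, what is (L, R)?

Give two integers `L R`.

Answer: 115 207

Derivation:
Round 1 (k=36): L=233 R=152
Round 2 (k=36): L=152 R=142
Round 3 (k=39): L=142 R=49
Round 4 (k=36): L=49 R=101
Round 5 (k=31): L=101 R=115
Round 6 (k=17): L=115 R=207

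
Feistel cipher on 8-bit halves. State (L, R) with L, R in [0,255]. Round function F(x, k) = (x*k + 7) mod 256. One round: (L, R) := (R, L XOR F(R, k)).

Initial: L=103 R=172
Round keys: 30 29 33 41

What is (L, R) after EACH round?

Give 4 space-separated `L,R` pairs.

Round 1 (k=30): L=172 R=72
Round 2 (k=29): L=72 R=131
Round 3 (k=33): L=131 R=162
Round 4 (k=41): L=162 R=122

Answer: 172,72 72,131 131,162 162,122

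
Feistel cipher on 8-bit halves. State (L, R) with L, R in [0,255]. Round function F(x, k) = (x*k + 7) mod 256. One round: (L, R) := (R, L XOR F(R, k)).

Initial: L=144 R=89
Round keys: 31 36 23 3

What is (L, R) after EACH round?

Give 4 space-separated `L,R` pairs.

Round 1 (k=31): L=89 R=94
Round 2 (k=36): L=94 R=102
Round 3 (k=23): L=102 R=111
Round 4 (k=3): L=111 R=50

Answer: 89,94 94,102 102,111 111,50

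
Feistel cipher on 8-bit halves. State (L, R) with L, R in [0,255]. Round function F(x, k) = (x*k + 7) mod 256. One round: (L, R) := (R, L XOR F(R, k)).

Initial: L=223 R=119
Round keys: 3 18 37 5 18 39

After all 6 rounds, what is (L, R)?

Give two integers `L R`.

Answer: 119 219

Derivation:
Round 1 (k=3): L=119 R=179
Round 2 (k=18): L=179 R=234
Round 3 (k=37): L=234 R=106
Round 4 (k=5): L=106 R=243
Round 5 (k=18): L=243 R=119
Round 6 (k=39): L=119 R=219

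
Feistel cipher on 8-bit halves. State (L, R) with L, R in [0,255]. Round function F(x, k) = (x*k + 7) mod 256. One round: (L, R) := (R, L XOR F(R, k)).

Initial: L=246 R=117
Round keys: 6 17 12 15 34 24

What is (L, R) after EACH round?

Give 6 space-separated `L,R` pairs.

Answer: 117,51 51,31 31,72 72,32 32,15 15,79

Derivation:
Round 1 (k=6): L=117 R=51
Round 2 (k=17): L=51 R=31
Round 3 (k=12): L=31 R=72
Round 4 (k=15): L=72 R=32
Round 5 (k=34): L=32 R=15
Round 6 (k=24): L=15 R=79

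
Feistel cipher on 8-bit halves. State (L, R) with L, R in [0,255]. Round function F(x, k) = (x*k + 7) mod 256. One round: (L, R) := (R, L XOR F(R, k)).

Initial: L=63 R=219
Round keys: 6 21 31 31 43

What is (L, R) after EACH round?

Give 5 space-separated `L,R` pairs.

Round 1 (k=6): L=219 R=22
Round 2 (k=21): L=22 R=14
Round 3 (k=31): L=14 R=175
Round 4 (k=31): L=175 R=54
Round 5 (k=43): L=54 R=182

Answer: 219,22 22,14 14,175 175,54 54,182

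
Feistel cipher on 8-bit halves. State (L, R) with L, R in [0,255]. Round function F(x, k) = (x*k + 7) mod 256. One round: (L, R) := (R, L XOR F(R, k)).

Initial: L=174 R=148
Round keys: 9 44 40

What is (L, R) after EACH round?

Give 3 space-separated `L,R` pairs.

Round 1 (k=9): L=148 R=149
Round 2 (k=44): L=149 R=55
Round 3 (k=40): L=55 R=10

Answer: 148,149 149,55 55,10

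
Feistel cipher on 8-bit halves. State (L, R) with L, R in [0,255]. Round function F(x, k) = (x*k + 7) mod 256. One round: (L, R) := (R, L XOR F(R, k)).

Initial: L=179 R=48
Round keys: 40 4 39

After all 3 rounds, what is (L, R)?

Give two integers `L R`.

Answer: 231 12

Derivation:
Round 1 (k=40): L=48 R=52
Round 2 (k=4): L=52 R=231
Round 3 (k=39): L=231 R=12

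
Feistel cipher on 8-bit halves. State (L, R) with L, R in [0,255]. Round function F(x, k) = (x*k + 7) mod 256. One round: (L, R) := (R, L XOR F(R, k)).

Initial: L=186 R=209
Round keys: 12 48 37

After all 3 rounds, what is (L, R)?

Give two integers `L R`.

Round 1 (k=12): L=209 R=105
Round 2 (k=48): L=105 R=102
Round 3 (k=37): L=102 R=172

Answer: 102 172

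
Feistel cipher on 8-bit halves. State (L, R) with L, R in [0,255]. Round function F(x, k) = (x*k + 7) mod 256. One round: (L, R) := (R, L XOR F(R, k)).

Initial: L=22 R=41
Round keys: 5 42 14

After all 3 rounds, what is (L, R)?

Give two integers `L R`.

Round 1 (k=5): L=41 R=194
Round 2 (k=42): L=194 R=242
Round 3 (k=14): L=242 R=129

Answer: 242 129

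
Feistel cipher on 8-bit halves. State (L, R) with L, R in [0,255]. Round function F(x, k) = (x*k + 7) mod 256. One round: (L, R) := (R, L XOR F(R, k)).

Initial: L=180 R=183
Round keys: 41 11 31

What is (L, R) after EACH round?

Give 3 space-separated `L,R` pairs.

Round 1 (k=41): L=183 R=226
Round 2 (k=11): L=226 R=10
Round 3 (k=31): L=10 R=223

Answer: 183,226 226,10 10,223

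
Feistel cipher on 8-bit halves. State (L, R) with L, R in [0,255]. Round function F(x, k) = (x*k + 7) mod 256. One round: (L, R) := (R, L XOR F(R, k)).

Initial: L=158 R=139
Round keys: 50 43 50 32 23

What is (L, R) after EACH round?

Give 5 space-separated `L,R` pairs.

Round 1 (k=50): L=139 R=179
Round 2 (k=43): L=179 R=147
Round 3 (k=50): L=147 R=14
Round 4 (k=32): L=14 R=84
Round 5 (k=23): L=84 R=157

Answer: 139,179 179,147 147,14 14,84 84,157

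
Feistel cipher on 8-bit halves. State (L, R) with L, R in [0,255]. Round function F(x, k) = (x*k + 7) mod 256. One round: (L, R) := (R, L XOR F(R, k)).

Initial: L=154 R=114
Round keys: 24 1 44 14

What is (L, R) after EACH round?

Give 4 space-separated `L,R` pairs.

Answer: 114,45 45,70 70,34 34,165

Derivation:
Round 1 (k=24): L=114 R=45
Round 2 (k=1): L=45 R=70
Round 3 (k=44): L=70 R=34
Round 4 (k=14): L=34 R=165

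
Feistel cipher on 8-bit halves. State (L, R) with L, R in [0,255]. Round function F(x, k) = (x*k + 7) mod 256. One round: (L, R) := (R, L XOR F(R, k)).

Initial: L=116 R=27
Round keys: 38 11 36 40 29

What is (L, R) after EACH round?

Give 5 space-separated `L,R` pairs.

Answer: 27,125 125,125 125,230 230,138 138,79

Derivation:
Round 1 (k=38): L=27 R=125
Round 2 (k=11): L=125 R=125
Round 3 (k=36): L=125 R=230
Round 4 (k=40): L=230 R=138
Round 5 (k=29): L=138 R=79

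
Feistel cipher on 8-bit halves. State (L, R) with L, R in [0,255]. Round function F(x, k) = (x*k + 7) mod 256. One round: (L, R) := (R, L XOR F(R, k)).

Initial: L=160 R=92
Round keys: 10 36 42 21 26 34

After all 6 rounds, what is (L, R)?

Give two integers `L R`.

Round 1 (k=10): L=92 R=63
Round 2 (k=36): L=63 R=191
Round 3 (k=42): L=191 R=98
Round 4 (k=21): L=98 R=174
Round 5 (k=26): L=174 R=209
Round 6 (k=34): L=209 R=103

Answer: 209 103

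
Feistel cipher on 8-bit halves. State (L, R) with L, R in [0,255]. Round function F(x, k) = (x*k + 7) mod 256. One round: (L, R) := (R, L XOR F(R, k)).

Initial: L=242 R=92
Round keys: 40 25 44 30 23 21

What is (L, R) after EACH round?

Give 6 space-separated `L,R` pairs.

Answer: 92,149 149,200 200,242 242,171 171,150 150,254

Derivation:
Round 1 (k=40): L=92 R=149
Round 2 (k=25): L=149 R=200
Round 3 (k=44): L=200 R=242
Round 4 (k=30): L=242 R=171
Round 5 (k=23): L=171 R=150
Round 6 (k=21): L=150 R=254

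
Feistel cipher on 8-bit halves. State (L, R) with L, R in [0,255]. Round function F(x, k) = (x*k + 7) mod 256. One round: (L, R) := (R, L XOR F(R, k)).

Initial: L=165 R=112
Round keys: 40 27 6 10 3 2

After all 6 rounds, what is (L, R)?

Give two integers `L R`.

Round 1 (k=40): L=112 R=34
Round 2 (k=27): L=34 R=237
Round 3 (k=6): L=237 R=183
Round 4 (k=10): L=183 R=192
Round 5 (k=3): L=192 R=240
Round 6 (k=2): L=240 R=39

Answer: 240 39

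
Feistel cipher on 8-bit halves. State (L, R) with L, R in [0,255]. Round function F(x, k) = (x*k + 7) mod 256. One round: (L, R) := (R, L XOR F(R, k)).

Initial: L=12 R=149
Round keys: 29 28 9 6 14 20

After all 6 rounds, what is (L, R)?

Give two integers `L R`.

Round 1 (k=29): L=149 R=228
Round 2 (k=28): L=228 R=98
Round 3 (k=9): L=98 R=157
Round 4 (k=6): L=157 R=215
Round 5 (k=14): L=215 R=84
Round 6 (k=20): L=84 R=64

Answer: 84 64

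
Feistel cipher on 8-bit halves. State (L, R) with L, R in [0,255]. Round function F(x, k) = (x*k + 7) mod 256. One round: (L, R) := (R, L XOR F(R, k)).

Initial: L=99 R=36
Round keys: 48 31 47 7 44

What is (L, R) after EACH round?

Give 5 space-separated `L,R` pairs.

Round 1 (k=48): L=36 R=164
Round 2 (k=31): L=164 R=199
Round 3 (k=47): L=199 R=52
Round 4 (k=7): L=52 R=180
Round 5 (k=44): L=180 R=195

Answer: 36,164 164,199 199,52 52,180 180,195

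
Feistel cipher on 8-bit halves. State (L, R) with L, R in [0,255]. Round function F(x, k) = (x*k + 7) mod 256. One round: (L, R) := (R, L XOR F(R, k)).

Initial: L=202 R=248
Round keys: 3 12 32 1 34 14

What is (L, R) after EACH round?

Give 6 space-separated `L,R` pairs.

Answer: 248,37 37,59 59,66 66,114 114,105 105,183

Derivation:
Round 1 (k=3): L=248 R=37
Round 2 (k=12): L=37 R=59
Round 3 (k=32): L=59 R=66
Round 4 (k=1): L=66 R=114
Round 5 (k=34): L=114 R=105
Round 6 (k=14): L=105 R=183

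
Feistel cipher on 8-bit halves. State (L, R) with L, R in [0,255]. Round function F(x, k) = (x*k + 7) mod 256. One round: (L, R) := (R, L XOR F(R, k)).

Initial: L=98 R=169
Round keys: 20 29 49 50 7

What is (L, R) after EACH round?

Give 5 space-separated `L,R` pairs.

Round 1 (k=20): L=169 R=89
Round 2 (k=29): L=89 R=181
Round 3 (k=49): L=181 R=245
Round 4 (k=50): L=245 R=84
Round 5 (k=7): L=84 R=166

Answer: 169,89 89,181 181,245 245,84 84,166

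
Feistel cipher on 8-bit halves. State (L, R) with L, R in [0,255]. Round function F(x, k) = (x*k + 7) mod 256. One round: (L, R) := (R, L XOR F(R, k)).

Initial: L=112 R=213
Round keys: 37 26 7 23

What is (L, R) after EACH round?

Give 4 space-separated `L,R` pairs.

Answer: 213,160 160,146 146,165 165,72

Derivation:
Round 1 (k=37): L=213 R=160
Round 2 (k=26): L=160 R=146
Round 3 (k=7): L=146 R=165
Round 4 (k=23): L=165 R=72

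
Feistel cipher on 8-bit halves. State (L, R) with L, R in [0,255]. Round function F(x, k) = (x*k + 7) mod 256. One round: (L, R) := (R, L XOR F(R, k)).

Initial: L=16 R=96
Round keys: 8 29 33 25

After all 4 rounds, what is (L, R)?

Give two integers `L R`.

Round 1 (k=8): L=96 R=23
Round 2 (k=29): L=23 R=194
Round 3 (k=33): L=194 R=30
Round 4 (k=25): L=30 R=55

Answer: 30 55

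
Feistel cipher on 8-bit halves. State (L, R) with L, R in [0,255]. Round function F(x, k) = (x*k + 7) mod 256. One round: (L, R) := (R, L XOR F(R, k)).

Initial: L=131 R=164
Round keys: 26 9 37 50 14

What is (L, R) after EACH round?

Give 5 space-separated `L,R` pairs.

Answer: 164,44 44,55 55,214 214,228 228,169

Derivation:
Round 1 (k=26): L=164 R=44
Round 2 (k=9): L=44 R=55
Round 3 (k=37): L=55 R=214
Round 4 (k=50): L=214 R=228
Round 5 (k=14): L=228 R=169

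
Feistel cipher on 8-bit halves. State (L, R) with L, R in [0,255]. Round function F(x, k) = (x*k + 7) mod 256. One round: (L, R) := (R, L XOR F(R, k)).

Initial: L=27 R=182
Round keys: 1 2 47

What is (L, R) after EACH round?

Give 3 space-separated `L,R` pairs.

Round 1 (k=1): L=182 R=166
Round 2 (k=2): L=166 R=229
Round 3 (k=47): L=229 R=180

Answer: 182,166 166,229 229,180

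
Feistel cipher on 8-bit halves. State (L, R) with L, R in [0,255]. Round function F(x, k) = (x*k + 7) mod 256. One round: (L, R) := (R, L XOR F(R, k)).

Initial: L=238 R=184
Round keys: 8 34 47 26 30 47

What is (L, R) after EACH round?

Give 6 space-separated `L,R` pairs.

Answer: 184,41 41,193 193,95 95,108 108,240 240,123

Derivation:
Round 1 (k=8): L=184 R=41
Round 2 (k=34): L=41 R=193
Round 3 (k=47): L=193 R=95
Round 4 (k=26): L=95 R=108
Round 5 (k=30): L=108 R=240
Round 6 (k=47): L=240 R=123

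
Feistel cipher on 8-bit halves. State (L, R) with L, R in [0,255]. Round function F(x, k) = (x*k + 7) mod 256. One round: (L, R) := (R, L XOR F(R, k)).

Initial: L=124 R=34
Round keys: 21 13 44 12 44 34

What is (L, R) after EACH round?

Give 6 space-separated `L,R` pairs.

Round 1 (k=21): L=34 R=173
Round 2 (k=13): L=173 R=242
Round 3 (k=44): L=242 R=50
Round 4 (k=12): L=50 R=173
Round 5 (k=44): L=173 R=241
Round 6 (k=34): L=241 R=164

Answer: 34,173 173,242 242,50 50,173 173,241 241,164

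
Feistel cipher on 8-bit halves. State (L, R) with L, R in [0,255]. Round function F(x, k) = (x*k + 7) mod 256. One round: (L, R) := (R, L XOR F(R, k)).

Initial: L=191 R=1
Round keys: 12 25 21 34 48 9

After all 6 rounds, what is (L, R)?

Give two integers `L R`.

Answer: 122 2

Derivation:
Round 1 (k=12): L=1 R=172
Round 2 (k=25): L=172 R=210
Round 3 (k=21): L=210 R=237
Round 4 (k=34): L=237 R=83
Round 5 (k=48): L=83 R=122
Round 6 (k=9): L=122 R=2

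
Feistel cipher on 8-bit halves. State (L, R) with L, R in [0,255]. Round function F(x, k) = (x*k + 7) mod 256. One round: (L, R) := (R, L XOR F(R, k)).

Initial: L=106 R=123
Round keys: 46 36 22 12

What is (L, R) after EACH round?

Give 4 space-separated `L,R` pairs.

Answer: 123,75 75,232 232,188 188,63

Derivation:
Round 1 (k=46): L=123 R=75
Round 2 (k=36): L=75 R=232
Round 3 (k=22): L=232 R=188
Round 4 (k=12): L=188 R=63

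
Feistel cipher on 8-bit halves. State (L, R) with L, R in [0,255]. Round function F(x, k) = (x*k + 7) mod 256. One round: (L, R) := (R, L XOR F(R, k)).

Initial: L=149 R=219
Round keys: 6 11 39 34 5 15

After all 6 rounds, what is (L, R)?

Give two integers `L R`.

Answer: 227 201

Derivation:
Round 1 (k=6): L=219 R=188
Round 2 (k=11): L=188 R=192
Round 3 (k=39): L=192 R=251
Round 4 (k=34): L=251 R=157
Round 5 (k=5): L=157 R=227
Round 6 (k=15): L=227 R=201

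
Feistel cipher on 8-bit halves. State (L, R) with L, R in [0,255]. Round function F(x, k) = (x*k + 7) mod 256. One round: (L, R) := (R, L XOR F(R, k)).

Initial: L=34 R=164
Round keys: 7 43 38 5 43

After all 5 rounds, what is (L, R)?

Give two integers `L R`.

Answer: 239 134

Derivation:
Round 1 (k=7): L=164 R=161
Round 2 (k=43): L=161 R=182
Round 3 (k=38): L=182 R=170
Round 4 (k=5): L=170 R=239
Round 5 (k=43): L=239 R=134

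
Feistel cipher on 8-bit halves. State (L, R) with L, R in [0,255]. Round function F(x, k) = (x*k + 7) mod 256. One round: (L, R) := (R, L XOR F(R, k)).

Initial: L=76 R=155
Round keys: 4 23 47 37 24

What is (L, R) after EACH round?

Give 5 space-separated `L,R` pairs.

Round 1 (k=4): L=155 R=63
Round 2 (k=23): L=63 R=43
Round 3 (k=47): L=43 R=211
Round 4 (k=37): L=211 R=173
Round 5 (k=24): L=173 R=236

Answer: 155,63 63,43 43,211 211,173 173,236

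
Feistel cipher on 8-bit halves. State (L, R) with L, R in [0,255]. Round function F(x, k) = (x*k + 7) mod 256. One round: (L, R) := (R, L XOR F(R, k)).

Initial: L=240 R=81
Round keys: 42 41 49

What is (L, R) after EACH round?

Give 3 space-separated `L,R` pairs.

Round 1 (k=42): L=81 R=161
Round 2 (k=41): L=161 R=129
Round 3 (k=49): L=129 R=25

Answer: 81,161 161,129 129,25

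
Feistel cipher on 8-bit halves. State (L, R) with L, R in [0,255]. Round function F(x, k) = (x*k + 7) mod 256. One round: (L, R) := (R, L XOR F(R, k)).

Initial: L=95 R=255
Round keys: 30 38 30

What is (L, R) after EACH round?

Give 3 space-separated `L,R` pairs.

Round 1 (k=30): L=255 R=182
Round 2 (k=38): L=182 R=244
Round 3 (k=30): L=244 R=41

Answer: 255,182 182,244 244,41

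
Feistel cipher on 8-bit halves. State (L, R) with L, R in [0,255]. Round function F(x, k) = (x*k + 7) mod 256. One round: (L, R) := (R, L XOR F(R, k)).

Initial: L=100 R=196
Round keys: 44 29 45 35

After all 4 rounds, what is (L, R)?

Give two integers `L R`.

Round 1 (k=44): L=196 R=211
Round 2 (k=29): L=211 R=42
Round 3 (k=45): L=42 R=186
Round 4 (k=35): L=186 R=95

Answer: 186 95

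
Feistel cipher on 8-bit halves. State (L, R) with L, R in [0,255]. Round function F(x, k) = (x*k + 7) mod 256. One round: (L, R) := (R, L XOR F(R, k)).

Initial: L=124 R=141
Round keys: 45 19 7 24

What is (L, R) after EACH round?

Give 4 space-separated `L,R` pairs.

Answer: 141,172 172,70 70,93 93,249

Derivation:
Round 1 (k=45): L=141 R=172
Round 2 (k=19): L=172 R=70
Round 3 (k=7): L=70 R=93
Round 4 (k=24): L=93 R=249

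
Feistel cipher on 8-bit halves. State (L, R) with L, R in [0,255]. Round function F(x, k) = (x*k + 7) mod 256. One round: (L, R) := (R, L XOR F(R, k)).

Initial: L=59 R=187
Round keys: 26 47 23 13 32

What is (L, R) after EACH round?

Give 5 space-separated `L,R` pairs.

Answer: 187,62 62,210 210,219 219,244 244,92

Derivation:
Round 1 (k=26): L=187 R=62
Round 2 (k=47): L=62 R=210
Round 3 (k=23): L=210 R=219
Round 4 (k=13): L=219 R=244
Round 5 (k=32): L=244 R=92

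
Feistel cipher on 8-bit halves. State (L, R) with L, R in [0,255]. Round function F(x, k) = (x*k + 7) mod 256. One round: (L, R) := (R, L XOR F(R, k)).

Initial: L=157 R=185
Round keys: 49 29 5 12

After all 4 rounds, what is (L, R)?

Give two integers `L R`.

Answer: 41 170

Derivation:
Round 1 (k=49): L=185 R=237
Round 2 (k=29): L=237 R=89
Round 3 (k=5): L=89 R=41
Round 4 (k=12): L=41 R=170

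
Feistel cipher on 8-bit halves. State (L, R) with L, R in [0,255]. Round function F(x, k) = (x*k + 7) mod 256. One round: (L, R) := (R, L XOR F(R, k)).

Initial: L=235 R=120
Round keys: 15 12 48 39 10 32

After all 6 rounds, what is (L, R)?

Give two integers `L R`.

Round 1 (k=15): L=120 R=228
Round 2 (k=12): L=228 R=207
Round 3 (k=48): L=207 R=51
Round 4 (k=39): L=51 R=3
Round 5 (k=10): L=3 R=22
Round 6 (k=32): L=22 R=196

Answer: 22 196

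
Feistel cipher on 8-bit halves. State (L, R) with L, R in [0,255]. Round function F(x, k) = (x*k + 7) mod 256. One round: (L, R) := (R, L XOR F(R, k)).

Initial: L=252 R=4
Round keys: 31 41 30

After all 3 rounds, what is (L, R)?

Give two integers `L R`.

Round 1 (k=31): L=4 R=127
Round 2 (k=41): L=127 R=90
Round 3 (k=30): L=90 R=236

Answer: 90 236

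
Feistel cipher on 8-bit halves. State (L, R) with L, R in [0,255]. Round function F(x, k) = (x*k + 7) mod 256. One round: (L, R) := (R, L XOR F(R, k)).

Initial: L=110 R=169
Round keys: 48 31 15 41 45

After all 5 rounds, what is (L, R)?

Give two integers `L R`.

Round 1 (k=48): L=169 R=217
Round 2 (k=31): L=217 R=231
Round 3 (k=15): L=231 R=73
Round 4 (k=41): L=73 R=95
Round 5 (k=45): L=95 R=243

Answer: 95 243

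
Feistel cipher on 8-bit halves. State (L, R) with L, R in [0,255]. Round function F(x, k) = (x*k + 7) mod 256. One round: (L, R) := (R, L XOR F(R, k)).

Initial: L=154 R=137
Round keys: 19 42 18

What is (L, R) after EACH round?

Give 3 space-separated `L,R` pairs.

Answer: 137,168 168,30 30,139

Derivation:
Round 1 (k=19): L=137 R=168
Round 2 (k=42): L=168 R=30
Round 3 (k=18): L=30 R=139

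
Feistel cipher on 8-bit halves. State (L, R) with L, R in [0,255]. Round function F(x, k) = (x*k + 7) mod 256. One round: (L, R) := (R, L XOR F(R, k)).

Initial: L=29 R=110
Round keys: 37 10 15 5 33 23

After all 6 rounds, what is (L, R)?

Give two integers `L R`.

Round 1 (k=37): L=110 R=240
Round 2 (k=10): L=240 R=9
Round 3 (k=15): L=9 R=126
Round 4 (k=5): L=126 R=116
Round 5 (k=33): L=116 R=133
Round 6 (k=23): L=133 R=142

Answer: 133 142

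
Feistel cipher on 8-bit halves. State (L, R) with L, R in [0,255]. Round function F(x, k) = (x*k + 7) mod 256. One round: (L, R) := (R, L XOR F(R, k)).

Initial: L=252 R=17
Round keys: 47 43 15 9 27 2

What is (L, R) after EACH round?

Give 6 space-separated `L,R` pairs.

Round 1 (k=47): L=17 R=218
Round 2 (k=43): L=218 R=180
Round 3 (k=15): L=180 R=73
Round 4 (k=9): L=73 R=44
Round 5 (k=27): L=44 R=226
Round 6 (k=2): L=226 R=231

Answer: 17,218 218,180 180,73 73,44 44,226 226,231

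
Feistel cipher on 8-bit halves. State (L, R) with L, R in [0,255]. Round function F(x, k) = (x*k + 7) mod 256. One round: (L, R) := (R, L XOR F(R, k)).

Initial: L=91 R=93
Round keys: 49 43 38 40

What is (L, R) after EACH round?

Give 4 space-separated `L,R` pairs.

Round 1 (k=49): L=93 R=143
Round 2 (k=43): L=143 R=81
Round 3 (k=38): L=81 R=130
Round 4 (k=40): L=130 R=6

Answer: 93,143 143,81 81,130 130,6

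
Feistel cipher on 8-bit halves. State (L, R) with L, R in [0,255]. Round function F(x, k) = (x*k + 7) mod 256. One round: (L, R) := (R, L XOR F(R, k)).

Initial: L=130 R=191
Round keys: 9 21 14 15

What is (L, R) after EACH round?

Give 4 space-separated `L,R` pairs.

Round 1 (k=9): L=191 R=60
Round 2 (k=21): L=60 R=76
Round 3 (k=14): L=76 R=19
Round 4 (k=15): L=19 R=104

Answer: 191,60 60,76 76,19 19,104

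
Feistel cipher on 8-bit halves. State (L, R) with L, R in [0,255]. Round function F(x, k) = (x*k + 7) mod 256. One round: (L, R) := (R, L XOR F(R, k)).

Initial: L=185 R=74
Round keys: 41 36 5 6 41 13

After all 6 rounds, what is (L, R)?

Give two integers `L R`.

Round 1 (k=41): L=74 R=88
Round 2 (k=36): L=88 R=45
Round 3 (k=5): L=45 R=176
Round 4 (k=6): L=176 R=10
Round 5 (k=41): L=10 R=17
Round 6 (k=13): L=17 R=238

Answer: 17 238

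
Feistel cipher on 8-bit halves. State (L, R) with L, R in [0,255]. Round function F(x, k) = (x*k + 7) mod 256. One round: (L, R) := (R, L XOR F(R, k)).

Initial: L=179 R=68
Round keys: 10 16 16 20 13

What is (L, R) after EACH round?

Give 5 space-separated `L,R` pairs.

Round 1 (k=10): L=68 R=28
Round 2 (k=16): L=28 R=131
Round 3 (k=16): L=131 R=43
Round 4 (k=20): L=43 R=224
Round 5 (k=13): L=224 R=76

Answer: 68,28 28,131 131,43 43,224 224,76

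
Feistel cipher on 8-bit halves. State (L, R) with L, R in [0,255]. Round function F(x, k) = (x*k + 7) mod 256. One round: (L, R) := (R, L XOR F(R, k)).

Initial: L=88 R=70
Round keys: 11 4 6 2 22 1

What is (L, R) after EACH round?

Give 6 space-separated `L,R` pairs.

Round 1 (k=11): L=70 R=81
Round 2 (k=4): L=81 R=13
Round 3 (k=6): L=13 R=4
Round 4 (k=2): L=4 R=2
Round 5 (k=22): L=2 R=55
Round 6 (k=1): L=55 R=60

Answer: 70,81 81,13 13,4 4,2 2,55 55,60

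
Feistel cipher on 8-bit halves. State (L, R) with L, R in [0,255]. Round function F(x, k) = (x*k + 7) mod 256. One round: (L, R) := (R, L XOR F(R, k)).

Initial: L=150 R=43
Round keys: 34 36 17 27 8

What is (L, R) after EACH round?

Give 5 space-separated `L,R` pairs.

Round 1 (k=34): L=43 R=43
Round 2 (k=36): L=43 R=56
Round 3 (k=17): L=56 R=148
Round 4 (k=27): L=148 R=155
Round 5 (k=8): L=155 R=75

Answer: 43,43 43,56 56,148 148,155 155,75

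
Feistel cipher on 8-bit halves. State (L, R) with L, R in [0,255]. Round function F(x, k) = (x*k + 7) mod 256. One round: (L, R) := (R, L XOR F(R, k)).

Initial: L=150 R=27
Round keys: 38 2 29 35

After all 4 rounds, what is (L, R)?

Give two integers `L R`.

Answer: 50 131

Derivation:
Round 1 (k=38): L=27 R=159
Round 2 (k=2): L=159 R=94
Round 3 (k=29): L=94 R=50
Round 4 (k=35): L=50 R=131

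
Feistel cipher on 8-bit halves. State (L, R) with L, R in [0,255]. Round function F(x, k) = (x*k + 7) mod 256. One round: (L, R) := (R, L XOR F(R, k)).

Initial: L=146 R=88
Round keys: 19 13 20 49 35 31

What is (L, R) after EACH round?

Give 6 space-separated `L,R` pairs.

Round 1 (k=19): L=88 R=29
Round 2 (k=13): L=29 R=216
Round 3 (k=20): L=216 R=250
Round 4 (k=49): L=250 R=57
Round 5 (k=35): L=57 R=40
Round 6 (k=31): L=40 R=230

Answer: 88,29 29,216 216,250 250,57 57,40 40,230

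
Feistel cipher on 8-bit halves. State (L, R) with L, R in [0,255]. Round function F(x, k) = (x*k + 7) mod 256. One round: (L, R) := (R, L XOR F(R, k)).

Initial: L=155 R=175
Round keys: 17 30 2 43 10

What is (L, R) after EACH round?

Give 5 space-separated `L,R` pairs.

Round 1 (k=17): L=175 R=61
Round 2 (k=30): L=61 R=130
Round 3 (k=2): L=130 R=54
Round 4 (k=43): L=54 R=155
Round 5 (k=10): L=155 R=35

Answer: 175,61 61,130 130,54 54,155 155,35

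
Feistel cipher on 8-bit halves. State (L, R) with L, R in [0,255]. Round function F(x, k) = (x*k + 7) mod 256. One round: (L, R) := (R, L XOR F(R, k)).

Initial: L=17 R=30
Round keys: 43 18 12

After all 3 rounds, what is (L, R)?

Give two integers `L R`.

Round 1 (k=43): L=30 R=0
Round 2 (k=18): L=0 R=25
Round 3 (k=12): L=25 R=51

Answer: 25 51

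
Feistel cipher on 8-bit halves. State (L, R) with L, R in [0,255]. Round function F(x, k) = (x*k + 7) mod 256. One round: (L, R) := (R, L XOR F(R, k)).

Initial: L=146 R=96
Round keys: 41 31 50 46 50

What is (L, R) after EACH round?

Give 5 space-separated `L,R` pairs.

Round 1 (k=41): L=96 R=245
Round 2 (k=31): L=245 R=210
Round 3 (k=50): L=210 R=254
Round 4 (k=46): L=254 R=121
Round 5 (k=50): L=121 R=87

Answer: 96,245 245,210 210,254 254,121 121,87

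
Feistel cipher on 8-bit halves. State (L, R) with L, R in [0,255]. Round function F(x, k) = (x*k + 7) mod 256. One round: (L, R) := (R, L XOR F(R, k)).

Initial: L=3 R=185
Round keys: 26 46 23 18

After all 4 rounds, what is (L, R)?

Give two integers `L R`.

Answer: 47 47

Derivation:
Round 1 (k=26): L=185 R=210
Round 2 (k=46): L=210 R=122
Round 3 (k=23): L=122 R=47
Round 4 (k=18): L=47 R=47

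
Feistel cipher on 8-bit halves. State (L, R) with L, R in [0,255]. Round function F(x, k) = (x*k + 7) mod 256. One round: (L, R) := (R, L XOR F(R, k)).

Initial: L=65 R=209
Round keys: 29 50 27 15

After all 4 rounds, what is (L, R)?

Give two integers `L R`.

Round 1 (k=29): L=209 R=245
Round 2 (k=50): L=245 R=48
Round 3 (k=27): L=48 R=226
Round 4 (k=15): L=226 R=117

Answer: 226 117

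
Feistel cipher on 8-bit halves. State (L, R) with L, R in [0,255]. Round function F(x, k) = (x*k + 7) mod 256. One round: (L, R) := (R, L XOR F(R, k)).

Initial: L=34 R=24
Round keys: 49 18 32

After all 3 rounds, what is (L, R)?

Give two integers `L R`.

Answer: 73 154

Derivation:
Round 1 (k=49): L=24 R=189
Round 2 (k=18): L=189 R=73
Round 3 (k=32): L=73 R=154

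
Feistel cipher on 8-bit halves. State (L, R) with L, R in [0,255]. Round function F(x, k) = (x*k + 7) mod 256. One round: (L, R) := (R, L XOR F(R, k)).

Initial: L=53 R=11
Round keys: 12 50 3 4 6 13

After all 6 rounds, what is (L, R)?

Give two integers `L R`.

Answer: 24 28

Derivation:
Round 1 (k=12): L=11 R=190
Round 2 (k=50): L=190 R=40
Round 3 (k=3): L=40 R=193
Round 4 (k=4): L=193 R=35
Round 5 (k=6): L=35 R=24
Round 6 (k=13): L=24 R=28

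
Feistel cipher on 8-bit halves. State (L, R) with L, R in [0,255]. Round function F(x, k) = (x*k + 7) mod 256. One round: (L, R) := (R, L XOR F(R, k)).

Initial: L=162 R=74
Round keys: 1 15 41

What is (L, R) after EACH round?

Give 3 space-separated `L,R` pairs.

Answer: 74,243 243,14 14,182

Derivation:
Round 1 (k=1): L=74 R=243
Round 2 (k=15): L=243 R=14
Round 3 (k=41): L=14 R=182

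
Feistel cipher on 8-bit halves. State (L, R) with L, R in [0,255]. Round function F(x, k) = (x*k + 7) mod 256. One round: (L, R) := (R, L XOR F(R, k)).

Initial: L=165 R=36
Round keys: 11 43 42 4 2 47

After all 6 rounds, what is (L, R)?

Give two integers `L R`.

Round 1 (k=11): L=36 R=54
Round 2 (k=43): L=54 R=61
Round 3 (k=42): L=61 R=63
Round 4 (k=4): L=63 R=62
Round 5 (k=2): L=62 R=188
Round 6 (k=47): L=188 R=181

Answer: 188 181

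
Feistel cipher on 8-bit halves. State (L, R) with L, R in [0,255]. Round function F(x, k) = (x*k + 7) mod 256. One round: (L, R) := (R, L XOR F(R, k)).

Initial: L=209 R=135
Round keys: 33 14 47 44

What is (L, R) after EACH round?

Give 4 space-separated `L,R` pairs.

Answer: 135,191 191,254 254,22 22,49

Derivation:
Round 1 (k=33): L=135 R=191
Round 2 (k=14): L=191 R=254
Round 3 (k=47): L=254 R=22
Round 4 (k=44): L=22 R=49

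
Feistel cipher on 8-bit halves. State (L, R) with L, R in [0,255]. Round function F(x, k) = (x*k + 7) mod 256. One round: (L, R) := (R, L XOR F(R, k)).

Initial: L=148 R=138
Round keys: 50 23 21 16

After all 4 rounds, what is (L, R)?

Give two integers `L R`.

Answer: 54 237

Derivation:
Round 1 (k=50): L=138 R=111
Round 2 (k=23): L=111 R=138
Round 3 (k=21): L=138 R=54
Round 4 (k=16): L=54 R=237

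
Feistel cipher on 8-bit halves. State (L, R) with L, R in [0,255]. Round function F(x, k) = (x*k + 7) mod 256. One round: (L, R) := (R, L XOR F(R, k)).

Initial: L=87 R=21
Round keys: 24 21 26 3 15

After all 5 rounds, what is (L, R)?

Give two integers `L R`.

Round 1 (k=24): L=21 R=168
Round 2 (k=21): L=168 R=218
Round 3 (k=26): L=218 R=131
Round 4 (k=3): L=131 R=74
Round 5 (k=15): L=74 R=222

Answer: 74 222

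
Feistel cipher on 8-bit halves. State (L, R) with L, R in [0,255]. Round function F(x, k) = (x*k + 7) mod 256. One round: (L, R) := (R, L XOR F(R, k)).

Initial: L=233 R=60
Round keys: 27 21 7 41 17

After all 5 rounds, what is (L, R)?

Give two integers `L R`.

Answer: 122 193

Derivation:
Round 1 (k=27): L=60 R=178
Round 2 (k=21): L=178 R=157
Round 3 (k=7): L=157 R=224
Round 4 (k=41): L=224 R=122
Round 5 (k=17): L=122 R=193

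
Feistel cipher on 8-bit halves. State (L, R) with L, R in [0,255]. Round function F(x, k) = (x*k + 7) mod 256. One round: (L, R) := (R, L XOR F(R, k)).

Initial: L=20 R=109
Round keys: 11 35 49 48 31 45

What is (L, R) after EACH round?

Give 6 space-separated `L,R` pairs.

Answer: 109,162 162,64 64,229 229,183 183,213 213,207

Derivation:
Round 1 (k=11): L=109 R=162
Round 2 (k=35): L=162 R=64
Round 3 (k=49): L=64 R=229
Round 4 (k=48): L=229 R=183
Round 5 (k=31): L=183 R=213
Round 6 (k=45): L=213 R=207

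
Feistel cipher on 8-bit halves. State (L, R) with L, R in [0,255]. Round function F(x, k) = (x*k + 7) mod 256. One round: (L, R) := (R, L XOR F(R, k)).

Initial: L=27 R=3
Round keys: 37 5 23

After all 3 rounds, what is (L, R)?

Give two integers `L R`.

Round 1 (k=37): L=3 R=109
Round 2 (k=5): L=109 R=43
Round 3 (k=23): L=43 R=137

Answer: 43 137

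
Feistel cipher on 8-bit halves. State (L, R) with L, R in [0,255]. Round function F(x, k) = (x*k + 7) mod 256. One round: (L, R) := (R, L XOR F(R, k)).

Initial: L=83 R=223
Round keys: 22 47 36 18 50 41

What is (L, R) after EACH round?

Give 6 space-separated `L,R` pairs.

Answer: 223,98 98,218 218,205 205,171 171,160 160,12

Derivation:
Round 1 (k=22): L=223 R=98
Round 2 (k=47): L=98 R=218
Round 3 (k=36): L=218 R=205
Round 4 (k=18): L=205 R=171
Round 5 (k=50): L=171 R=160
Round 6 (k=41): L=160 R=12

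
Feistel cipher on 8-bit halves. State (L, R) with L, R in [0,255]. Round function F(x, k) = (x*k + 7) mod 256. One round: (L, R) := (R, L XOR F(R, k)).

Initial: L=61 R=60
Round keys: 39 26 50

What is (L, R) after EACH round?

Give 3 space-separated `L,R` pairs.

Answer: 60,22 22,127 127,195

Derivation:
Round 1 (k=39): L=60 R=22
Round 2 (k=26): L=22 R=127
Round 3 (k=50): L=127 R=195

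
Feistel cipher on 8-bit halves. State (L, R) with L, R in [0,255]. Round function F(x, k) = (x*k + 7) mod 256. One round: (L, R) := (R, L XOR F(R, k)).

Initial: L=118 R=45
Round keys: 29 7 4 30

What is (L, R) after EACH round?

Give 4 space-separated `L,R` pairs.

Round 1 (k=29): L=45 R=86
Round 2 (k=7): L=86 R=76
Round 3 (k=4): L=76 R=97
Round 4 (k=30): L=97 R=41

Answer: 45,86 86,76 76,97 97,41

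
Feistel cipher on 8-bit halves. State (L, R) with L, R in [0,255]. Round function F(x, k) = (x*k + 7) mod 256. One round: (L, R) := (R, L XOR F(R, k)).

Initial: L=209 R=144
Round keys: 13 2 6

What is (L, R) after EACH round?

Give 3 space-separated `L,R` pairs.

Round 1 (k=13): L=144 R=134
Round 2 (k=2): L=134 R=131
Round 3 (k=6): L=131 R=159

Answer: 144,134 134,131 131,159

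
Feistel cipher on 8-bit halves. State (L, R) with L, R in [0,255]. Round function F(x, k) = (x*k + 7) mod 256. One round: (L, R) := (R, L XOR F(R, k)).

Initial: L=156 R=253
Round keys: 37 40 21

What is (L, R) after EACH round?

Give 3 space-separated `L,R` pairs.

Answer: 253,4 4,90 90,109

Derivation:
Round 1 (k=37): L=253 R=4
Round 2 (k=40): L=4 R=90
Round 3 (k=21): L=90 R=109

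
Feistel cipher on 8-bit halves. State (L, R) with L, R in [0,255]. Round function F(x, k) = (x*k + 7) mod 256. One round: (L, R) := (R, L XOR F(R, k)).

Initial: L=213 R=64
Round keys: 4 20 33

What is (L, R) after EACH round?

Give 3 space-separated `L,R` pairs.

Answer: 64,210 210,47 47,196

Derivation:
Round 1 (k=4): L=64 R=210
Round 2 (k=20): L=210 R=47
Round 3 (k=33): L=47 R=196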